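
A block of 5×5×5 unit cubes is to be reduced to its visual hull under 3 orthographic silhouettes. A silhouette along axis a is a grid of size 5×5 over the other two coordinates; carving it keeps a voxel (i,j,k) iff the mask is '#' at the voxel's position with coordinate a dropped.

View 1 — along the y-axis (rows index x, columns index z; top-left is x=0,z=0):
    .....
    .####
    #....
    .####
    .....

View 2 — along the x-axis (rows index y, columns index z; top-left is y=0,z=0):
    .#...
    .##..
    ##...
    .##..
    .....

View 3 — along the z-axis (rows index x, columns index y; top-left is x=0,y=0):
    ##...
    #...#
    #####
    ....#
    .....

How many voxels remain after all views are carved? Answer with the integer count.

full grid |V| = 125
[1] y-view keeps 9 columns → grid now 45
[2] x-view keeps 7 columns → grid now 13
[3] z-view keeps 10 columns → grid now 2

2 voxels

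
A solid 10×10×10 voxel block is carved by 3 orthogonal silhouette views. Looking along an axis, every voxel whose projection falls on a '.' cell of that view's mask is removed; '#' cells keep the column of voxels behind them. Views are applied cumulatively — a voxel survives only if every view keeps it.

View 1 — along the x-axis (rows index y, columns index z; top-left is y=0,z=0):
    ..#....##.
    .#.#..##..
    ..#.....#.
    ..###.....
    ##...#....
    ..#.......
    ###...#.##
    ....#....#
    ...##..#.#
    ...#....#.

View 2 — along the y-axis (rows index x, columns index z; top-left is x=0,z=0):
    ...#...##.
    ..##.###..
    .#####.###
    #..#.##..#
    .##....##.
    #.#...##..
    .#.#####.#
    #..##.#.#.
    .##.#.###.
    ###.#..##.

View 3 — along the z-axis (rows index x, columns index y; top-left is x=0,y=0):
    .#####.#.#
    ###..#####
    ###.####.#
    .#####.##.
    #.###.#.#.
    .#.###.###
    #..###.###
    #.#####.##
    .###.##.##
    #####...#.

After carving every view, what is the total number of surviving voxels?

|visual hull| = 114

before carving: 1000 voxels (10×10×10)
after view 1 [x-axis, 30 of 100 cells solid] → remaining = 300
after view 2 [y-axis, 53 of 100 cells solid] → remaining = 165
after view 3 [z-axis, 71 of 100 cells solid] → remaining = 114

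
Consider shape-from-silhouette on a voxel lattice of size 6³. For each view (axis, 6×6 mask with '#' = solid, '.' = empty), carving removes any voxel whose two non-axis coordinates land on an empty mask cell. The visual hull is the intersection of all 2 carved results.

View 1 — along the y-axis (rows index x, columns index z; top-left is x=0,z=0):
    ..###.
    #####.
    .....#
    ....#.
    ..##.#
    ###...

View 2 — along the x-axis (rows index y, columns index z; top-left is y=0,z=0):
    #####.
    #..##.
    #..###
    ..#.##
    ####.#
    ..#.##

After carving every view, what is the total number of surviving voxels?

start: 6×6×6 = 216 voxels
[1] y-view keeps 16 columns → grid now 96
[2] x-view keeps 23 columns → grid now 63

63 voxels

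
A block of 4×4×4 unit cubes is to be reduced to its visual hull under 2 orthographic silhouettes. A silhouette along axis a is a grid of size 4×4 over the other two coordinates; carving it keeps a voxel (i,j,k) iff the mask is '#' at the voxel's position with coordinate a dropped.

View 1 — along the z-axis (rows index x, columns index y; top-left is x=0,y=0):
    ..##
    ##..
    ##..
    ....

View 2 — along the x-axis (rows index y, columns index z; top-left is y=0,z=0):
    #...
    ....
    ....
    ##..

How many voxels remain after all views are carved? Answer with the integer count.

initial block: 4^3 = 64
  1. axis=2 (XY plane), |mask|=6  ⇒  voxels=24
  2. axis=0 (YZ plane), |mask|=3  ⇒  voxels=4

|visual hull| = 4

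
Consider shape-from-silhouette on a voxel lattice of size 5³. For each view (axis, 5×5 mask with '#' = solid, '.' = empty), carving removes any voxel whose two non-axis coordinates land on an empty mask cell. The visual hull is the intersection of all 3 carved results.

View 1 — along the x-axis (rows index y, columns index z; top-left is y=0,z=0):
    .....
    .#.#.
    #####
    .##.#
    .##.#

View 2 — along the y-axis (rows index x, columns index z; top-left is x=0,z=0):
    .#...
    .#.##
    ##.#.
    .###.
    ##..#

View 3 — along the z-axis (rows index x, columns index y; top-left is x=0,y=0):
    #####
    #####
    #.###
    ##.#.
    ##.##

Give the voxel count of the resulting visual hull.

remaining voxels: 27

before carving: 125 voxels (5×5×5)
V1 x: intersect with YZ mask (13 set) -- 65 left
V2 y: intersect with XZ mask (13 set) -- 37 left
V3 z: intersect with XY mask (21 set) -- 27 left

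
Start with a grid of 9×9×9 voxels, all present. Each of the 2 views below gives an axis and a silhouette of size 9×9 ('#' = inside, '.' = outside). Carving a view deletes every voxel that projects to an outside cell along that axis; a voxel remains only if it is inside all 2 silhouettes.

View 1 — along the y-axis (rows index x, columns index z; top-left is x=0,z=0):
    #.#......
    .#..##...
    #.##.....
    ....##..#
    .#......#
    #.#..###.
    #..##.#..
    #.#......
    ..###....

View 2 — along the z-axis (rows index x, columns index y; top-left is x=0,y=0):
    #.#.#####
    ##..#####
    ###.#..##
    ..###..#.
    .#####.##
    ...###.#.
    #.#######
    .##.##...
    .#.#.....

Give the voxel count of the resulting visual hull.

start: 9×9×9 = 729 voxels
  1. axis=1 (XZ plane), |mask|=27  ⇒  voxels=243
  2. axis=2 (XY plane), |mask|=49  ⇒  voxels=145

145 voxels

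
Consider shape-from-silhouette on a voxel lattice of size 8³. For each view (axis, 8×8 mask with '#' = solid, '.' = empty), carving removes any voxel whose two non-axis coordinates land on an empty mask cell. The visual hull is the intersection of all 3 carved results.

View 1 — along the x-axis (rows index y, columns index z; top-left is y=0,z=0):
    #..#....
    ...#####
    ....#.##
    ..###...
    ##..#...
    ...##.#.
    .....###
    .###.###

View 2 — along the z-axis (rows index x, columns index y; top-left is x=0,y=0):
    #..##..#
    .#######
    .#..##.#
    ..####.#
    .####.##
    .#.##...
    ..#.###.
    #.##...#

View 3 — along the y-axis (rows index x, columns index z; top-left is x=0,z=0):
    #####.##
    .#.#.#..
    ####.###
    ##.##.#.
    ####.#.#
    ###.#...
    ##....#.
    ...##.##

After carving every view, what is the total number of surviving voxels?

voxel count = 84

start: 8×8×8 = 512 voxels
step 1: project along x, AND mask (28/64) → |grid| = 224
step 2: project along z, AND mask (37/64) → |grid| = 135
step 3: project along y, AND mask (39/64) → |grid| = 84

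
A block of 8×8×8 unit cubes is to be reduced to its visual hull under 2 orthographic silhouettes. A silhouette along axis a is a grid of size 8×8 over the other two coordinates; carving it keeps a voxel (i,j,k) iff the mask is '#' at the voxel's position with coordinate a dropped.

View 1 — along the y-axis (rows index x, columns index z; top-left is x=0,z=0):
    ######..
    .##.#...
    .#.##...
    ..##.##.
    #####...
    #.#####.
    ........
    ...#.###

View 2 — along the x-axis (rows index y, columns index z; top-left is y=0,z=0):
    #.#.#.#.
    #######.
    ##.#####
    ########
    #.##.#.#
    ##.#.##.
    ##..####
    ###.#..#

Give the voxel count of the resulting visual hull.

start: 8×8×8 = 512 voxels
after view 1 [y-axis, 31 of 64 cells solid] → remaining = 248
after view 2 [x-axis, 47 of 64 cells solid] → remaining = 180

remaining voxels: 180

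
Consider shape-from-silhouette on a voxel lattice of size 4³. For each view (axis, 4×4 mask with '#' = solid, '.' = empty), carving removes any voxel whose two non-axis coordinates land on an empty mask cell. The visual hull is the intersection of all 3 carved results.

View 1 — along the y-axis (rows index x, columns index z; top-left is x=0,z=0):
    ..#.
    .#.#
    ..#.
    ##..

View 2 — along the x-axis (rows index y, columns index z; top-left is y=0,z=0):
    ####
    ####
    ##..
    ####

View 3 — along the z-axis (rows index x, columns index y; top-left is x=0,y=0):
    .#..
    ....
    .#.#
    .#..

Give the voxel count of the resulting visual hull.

5 voxels

full grid |V| = 64
  1. axis=1 (XZ plane), |mask|=6  ⇒  voxels=24
  2. axis=0 (YZ plane), |mask|=14  ⇒  voxels=21
  3. axis=2 (XY plane), |mask|=4  ⇒  voxels=5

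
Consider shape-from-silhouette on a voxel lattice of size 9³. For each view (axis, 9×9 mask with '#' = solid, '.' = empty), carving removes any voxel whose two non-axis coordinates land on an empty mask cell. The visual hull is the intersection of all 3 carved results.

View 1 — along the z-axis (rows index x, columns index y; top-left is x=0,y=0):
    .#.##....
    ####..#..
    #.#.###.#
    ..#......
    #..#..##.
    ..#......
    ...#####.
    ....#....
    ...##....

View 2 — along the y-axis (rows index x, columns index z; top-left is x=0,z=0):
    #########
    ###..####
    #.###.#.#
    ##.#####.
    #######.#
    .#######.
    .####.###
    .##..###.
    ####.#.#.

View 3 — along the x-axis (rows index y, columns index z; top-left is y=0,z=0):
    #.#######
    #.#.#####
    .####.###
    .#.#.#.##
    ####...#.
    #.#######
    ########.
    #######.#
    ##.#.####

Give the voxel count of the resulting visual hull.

voxel count = 148

initial block: 9^3 = 729
V1 z: intersect with XY mask (28 set) -- 252 left
V2 y: intersect with XZ mask (62 set) -- 196 left
V3 x: intersect with YZ mask (63 set) -- 148 left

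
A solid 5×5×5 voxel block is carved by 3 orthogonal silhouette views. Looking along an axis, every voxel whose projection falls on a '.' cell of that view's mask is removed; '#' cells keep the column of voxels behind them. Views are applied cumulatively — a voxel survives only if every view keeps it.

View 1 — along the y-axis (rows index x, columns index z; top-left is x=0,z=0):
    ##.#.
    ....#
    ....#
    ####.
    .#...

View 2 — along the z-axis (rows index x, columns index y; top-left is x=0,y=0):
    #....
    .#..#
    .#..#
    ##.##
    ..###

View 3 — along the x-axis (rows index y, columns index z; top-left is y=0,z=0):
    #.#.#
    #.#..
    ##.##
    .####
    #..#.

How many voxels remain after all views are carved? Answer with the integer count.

initial block: 5^3 = 125
V1 y: intersect with XZ mask (10 set) -- 50 left
V2 z: intersect with XY mask (12 set) -- 26 left
V3 x: intersect with YZ mask (15 set) -- 12 left

|visual hull| = 12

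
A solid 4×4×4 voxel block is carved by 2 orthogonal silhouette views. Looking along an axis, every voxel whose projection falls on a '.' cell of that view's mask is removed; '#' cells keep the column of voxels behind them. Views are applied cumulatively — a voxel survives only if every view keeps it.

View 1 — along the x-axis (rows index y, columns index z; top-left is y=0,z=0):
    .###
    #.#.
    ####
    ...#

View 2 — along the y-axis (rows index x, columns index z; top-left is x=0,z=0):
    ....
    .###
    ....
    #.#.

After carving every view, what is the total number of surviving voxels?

before carving: 64 voxels (4×4×4)
  1. axis=0 (YZ plane), |mask|=10  ⇒  voxels=40
  2. axis=1 (XZ plane), |mask|=5  ⇒  voxels=13

13 voxels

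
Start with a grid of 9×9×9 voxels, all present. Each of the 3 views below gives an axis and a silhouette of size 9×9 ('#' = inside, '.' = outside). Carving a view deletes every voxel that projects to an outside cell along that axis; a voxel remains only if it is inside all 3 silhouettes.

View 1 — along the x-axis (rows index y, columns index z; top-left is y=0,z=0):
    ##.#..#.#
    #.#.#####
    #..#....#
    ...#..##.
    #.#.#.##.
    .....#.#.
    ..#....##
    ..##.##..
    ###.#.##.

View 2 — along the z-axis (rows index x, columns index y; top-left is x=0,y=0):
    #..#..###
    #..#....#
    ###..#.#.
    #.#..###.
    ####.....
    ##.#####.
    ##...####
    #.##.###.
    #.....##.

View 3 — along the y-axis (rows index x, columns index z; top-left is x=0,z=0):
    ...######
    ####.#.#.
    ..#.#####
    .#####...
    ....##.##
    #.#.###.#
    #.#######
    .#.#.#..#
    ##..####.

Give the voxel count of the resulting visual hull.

initial block: 9^3 = 729
  1. axis=0 (YZ plane), |mask|=38  ⇒  voxels=342
  2. axis=2 (XY plane), |mask|=44  ⇒  voxels=179
  3. axis=1 (XZ plane), |mask|=51  ⇒  voxels=113

remaining voxels: 113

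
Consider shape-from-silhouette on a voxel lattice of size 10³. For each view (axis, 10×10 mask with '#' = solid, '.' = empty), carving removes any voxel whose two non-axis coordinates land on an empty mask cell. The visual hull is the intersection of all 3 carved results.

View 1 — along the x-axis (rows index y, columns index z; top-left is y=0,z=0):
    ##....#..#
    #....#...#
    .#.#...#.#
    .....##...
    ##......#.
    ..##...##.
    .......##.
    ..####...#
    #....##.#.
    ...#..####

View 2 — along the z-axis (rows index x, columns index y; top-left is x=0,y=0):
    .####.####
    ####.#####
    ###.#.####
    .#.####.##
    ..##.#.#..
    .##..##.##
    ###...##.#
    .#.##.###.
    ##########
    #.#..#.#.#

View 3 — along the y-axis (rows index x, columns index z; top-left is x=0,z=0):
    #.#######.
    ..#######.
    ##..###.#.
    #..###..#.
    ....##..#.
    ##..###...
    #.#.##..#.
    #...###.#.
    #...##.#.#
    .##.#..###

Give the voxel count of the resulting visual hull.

|visual hull| = 140

before carving: 1000 voxels (10×10×10)
step 1: project along x, AND mask (36/100) → |grid| = 360
step 2: project along z, AND mask (69/100) → |grid| = 251
step 3: project along y, AND mask (55/100) → |grid| = 140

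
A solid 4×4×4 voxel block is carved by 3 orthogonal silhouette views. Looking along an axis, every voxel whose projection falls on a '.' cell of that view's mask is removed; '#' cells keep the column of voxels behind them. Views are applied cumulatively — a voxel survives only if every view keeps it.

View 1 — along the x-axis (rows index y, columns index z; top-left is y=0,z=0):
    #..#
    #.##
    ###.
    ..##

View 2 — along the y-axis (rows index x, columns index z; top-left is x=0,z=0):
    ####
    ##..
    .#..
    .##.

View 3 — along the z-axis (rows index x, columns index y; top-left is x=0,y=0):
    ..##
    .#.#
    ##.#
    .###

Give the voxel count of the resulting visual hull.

|visual hull| = 10

before carving: 64 voxels (4×4×4)
carve view 1 (along x, YZ-mask fill 10/16): 40 voxels remain
carve view 2 (along y, XZ-mask fill 9/16): 19 voxels remain
carve view 3 (along z, XY-mask fill 10/16): 10 voxels remain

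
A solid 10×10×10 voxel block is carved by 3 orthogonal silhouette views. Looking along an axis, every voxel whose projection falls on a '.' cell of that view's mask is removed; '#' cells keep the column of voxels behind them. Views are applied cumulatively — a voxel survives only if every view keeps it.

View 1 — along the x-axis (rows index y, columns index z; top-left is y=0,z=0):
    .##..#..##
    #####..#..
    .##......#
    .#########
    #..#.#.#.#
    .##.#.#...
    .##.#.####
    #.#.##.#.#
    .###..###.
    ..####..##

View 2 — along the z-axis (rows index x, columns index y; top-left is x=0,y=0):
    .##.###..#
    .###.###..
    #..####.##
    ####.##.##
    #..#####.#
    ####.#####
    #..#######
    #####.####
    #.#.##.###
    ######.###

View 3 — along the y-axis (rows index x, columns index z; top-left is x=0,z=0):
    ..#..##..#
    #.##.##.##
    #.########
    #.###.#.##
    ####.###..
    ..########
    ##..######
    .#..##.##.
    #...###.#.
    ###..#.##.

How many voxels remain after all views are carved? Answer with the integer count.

voxel count = 282

start: 10×10×10 = 1000 voxels
V1 x: intersect with YZ mask (57 set) -- 570 left
V2 z: intersect with XY mask (76 set) -- 434 left
V3 y: intersect with XZ mask (66 set) -- 282 left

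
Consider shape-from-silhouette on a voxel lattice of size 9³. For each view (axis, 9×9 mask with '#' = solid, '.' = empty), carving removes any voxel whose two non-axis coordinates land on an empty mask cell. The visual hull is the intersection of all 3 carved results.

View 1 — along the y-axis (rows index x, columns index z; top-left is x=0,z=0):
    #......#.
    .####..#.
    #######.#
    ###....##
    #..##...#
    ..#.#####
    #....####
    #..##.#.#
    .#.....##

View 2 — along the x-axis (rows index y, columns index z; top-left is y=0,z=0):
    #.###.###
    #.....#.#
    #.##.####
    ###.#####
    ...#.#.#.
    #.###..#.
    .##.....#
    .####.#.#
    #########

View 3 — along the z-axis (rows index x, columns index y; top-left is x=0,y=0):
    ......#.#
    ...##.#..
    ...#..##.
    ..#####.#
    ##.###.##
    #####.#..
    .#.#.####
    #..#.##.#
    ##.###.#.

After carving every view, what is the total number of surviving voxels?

remaining voxels: 135

before carving: 729 voxels (9×9×9)
V1 y: intersect with XZ mask (43 set) -- 387 left
V2 x: intersect with YZ mask (51 set) -- 250 left
V3 z: intersect with XY mask (44 set) -- 135 left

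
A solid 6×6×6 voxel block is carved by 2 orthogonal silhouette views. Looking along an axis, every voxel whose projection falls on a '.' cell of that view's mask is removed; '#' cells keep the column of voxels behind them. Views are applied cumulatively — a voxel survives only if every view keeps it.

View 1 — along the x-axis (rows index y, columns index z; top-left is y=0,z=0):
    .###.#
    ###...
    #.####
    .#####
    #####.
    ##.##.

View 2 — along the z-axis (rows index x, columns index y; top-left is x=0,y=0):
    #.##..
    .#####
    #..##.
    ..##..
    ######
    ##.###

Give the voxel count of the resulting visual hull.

initial block: 6^3 = 216
  1. axis=0 (YZ plane), |mask|=26  ⇒  voxels=156
  2. axis=2 (XY plane), |mask|=24  ⇒  voxels=107

remaining voxels: 107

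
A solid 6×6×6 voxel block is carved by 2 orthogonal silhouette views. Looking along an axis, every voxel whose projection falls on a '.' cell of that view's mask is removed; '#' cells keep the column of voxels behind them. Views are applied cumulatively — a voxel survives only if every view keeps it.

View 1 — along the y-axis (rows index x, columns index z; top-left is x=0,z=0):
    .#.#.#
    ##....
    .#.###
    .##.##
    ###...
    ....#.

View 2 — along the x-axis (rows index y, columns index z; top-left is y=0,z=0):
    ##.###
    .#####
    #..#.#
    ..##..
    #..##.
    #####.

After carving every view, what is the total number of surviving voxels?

initial block: 6^3 = 216
V1 y: intersect with XZ mask (17 set) -- 102 left
V2 x: intersect with YZ mask (23 set) -- 62 left

|visual hull| = 62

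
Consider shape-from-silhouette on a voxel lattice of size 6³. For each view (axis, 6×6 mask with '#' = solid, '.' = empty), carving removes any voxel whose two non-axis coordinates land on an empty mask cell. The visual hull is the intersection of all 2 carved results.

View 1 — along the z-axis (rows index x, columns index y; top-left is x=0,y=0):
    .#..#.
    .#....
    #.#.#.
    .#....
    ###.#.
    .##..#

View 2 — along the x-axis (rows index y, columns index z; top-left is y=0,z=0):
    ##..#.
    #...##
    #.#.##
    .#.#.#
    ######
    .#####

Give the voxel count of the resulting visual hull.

initial block: 6^3 = 216
carve view 1 (along z, XY-mask fill 14/36): 84 voxels remain
carve view 2 (along x, YZ-mask fill 24/36): 56 voxels remain

|visual hull| = 56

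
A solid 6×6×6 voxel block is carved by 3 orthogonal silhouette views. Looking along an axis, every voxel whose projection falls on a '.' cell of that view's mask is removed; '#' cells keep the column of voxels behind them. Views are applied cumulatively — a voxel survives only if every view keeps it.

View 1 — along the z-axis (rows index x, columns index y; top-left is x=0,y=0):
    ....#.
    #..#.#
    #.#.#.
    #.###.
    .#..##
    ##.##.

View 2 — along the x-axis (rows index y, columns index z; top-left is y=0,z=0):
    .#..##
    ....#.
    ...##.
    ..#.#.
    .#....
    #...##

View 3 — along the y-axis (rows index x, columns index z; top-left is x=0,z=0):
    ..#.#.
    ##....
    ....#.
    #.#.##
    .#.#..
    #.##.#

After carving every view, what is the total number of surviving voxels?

voxel count = 12

start: 6×6×6 = 216 voxels
V1 z: intersect with XY mask (18 set) -- 108 left
V2 x: intersect with YZ mask (12 set) -- 35 left
V3 y: intersect with XZ mask (15 set) -- 12 left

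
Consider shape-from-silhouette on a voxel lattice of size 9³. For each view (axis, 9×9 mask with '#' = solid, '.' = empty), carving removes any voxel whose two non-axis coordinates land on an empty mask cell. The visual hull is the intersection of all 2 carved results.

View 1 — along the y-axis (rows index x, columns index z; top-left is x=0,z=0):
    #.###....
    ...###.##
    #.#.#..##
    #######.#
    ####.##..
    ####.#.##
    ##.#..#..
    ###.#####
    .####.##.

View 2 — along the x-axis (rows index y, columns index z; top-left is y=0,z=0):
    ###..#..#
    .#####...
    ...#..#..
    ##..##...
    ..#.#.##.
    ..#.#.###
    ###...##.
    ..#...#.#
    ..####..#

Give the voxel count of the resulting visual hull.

225 voxels

initial block: 9^3 = 729
carve view 1 (along y, XZ-mask fill 53/81): 477 voxels remain
carve view 2 (along x, YZ-mask fill 38/81): 225 voxels remain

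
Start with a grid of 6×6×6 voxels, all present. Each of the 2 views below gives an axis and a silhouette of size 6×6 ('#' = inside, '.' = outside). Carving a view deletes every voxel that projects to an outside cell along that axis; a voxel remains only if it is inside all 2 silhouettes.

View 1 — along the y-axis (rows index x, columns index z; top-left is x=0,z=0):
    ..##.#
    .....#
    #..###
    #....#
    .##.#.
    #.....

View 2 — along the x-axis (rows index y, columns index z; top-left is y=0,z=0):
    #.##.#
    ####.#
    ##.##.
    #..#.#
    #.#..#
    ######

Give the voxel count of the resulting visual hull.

initial block: 6^3 = 216
step 1: project along y, AND mask (14/36) → |grid| = 84
step 2: project along x, AND mask (25/36) → |grid| = 63

63 voxels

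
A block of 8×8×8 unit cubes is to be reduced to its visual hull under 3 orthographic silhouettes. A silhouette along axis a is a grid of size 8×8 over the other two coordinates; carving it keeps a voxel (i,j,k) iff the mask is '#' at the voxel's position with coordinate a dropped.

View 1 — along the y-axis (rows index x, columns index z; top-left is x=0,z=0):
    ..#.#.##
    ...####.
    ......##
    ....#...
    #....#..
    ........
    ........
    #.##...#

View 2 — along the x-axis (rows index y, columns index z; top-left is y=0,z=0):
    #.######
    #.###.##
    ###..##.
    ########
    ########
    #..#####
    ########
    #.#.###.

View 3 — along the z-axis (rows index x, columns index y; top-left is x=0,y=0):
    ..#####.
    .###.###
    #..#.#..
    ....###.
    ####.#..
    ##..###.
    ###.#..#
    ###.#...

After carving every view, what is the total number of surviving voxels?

start: 8×8×8 = 512 voxels
after view 1 [y-axis, 17 of 64 cells solid] → remaining = 136
after view 2 [x-axis, 53 of 64 cells solid] → remaining = 119
after view 3 [z-axis, 36 of 64 cells solid] → remaining = 69

69 voxels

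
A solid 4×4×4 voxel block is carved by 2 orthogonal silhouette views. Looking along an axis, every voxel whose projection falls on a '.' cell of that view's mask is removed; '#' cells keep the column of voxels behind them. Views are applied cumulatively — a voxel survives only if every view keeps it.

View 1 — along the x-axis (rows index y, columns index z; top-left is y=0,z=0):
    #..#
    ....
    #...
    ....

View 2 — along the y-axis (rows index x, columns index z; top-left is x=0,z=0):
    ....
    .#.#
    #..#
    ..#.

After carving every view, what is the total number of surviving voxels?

start: 4×4×4 = 64 voxels
step 1: project along x, AND mask (3/16) → |grid| = 12
step 2: project along y, AND mask (5/16) → |grid| = 4

voxel count = 4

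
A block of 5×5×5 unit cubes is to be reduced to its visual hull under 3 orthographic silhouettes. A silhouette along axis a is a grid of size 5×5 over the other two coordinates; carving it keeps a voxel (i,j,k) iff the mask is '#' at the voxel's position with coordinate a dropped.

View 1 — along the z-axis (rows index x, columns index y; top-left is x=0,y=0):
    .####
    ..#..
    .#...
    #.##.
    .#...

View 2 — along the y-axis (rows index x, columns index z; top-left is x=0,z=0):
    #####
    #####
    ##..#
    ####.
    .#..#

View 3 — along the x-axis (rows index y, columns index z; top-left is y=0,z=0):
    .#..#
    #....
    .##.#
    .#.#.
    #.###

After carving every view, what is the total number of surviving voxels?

19 voxels

start: 5×5×5 = 125 voxels
[1] z-view keeps 10 columns → grid now 50
[2] y-view keeps 19 columns → grid now 42
[3] x-view keeps 12 columns → grid now 19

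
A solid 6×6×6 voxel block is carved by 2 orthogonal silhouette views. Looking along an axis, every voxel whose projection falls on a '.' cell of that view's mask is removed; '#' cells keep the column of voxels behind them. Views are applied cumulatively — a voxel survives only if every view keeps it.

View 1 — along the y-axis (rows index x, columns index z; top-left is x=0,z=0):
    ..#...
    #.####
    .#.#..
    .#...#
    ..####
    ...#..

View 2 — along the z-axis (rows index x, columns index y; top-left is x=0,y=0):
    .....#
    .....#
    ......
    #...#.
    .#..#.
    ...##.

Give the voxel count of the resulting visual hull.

remaining voxels: 20

full grid |V| = 216
after view 1 [y-axis, 15 of 36 cells solid] → remaining = 90
after view 2 [z-axis, 8 of 36 cells solid] → remaining = 20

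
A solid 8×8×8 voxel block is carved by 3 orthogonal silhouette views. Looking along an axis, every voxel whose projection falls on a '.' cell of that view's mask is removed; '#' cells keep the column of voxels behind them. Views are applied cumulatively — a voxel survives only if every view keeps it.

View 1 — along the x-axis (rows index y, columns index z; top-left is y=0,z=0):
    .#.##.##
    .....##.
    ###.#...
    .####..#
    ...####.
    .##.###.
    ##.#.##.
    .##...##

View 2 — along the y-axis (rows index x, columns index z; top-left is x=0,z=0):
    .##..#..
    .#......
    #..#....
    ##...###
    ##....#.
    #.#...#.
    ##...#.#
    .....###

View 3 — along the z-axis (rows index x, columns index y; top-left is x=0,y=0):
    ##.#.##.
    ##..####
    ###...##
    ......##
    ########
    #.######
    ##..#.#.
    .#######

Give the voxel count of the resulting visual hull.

67 voxels

initial block: 8^3 = 512
carve view 1 (along x, YZ-mask fill 34/64): 272 voxels remain
carve view 2 (along y, XZ-mask fill 24/64): 101 voxels remain
carve view 3 (along z, XY-mask fill 44/64): 67 voxels remain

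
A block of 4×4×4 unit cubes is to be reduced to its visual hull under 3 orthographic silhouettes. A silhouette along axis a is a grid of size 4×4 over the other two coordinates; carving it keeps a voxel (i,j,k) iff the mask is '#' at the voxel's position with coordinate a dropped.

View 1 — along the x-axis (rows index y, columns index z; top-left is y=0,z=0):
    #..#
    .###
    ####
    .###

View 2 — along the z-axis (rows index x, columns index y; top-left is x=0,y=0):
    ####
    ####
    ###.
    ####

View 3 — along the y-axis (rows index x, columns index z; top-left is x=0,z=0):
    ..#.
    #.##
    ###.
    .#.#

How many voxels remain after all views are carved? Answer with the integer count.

remaining voxels: 25

before carving: 64 voxels (4×4×4)
[1] x-view keeps 12 columns → grid now 48
[2] z-view keeps 15 columns → grid now 45
[3] y-view keeps 9 columns → grid now 25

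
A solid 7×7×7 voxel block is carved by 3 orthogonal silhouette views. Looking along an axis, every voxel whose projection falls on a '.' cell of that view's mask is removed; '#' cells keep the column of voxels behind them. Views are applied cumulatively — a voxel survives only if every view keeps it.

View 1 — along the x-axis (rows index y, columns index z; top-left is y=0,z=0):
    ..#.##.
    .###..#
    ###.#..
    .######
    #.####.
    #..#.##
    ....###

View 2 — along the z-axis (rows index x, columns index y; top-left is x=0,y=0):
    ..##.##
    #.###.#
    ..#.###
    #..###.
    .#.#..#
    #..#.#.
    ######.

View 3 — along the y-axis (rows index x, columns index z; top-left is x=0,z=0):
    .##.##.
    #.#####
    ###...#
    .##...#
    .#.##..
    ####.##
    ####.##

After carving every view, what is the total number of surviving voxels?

|visual hull| = 82

initial block: 7^3 = 343
  1. axis=0 (YZ plane), |mask|=29  ⇒  voxels=203
  2. axis=2 (XY plane), |mask|=29  ⇒  voxels=124
  3. axis=1 (XZ plane), |mask|=32  ⇒  voxels=82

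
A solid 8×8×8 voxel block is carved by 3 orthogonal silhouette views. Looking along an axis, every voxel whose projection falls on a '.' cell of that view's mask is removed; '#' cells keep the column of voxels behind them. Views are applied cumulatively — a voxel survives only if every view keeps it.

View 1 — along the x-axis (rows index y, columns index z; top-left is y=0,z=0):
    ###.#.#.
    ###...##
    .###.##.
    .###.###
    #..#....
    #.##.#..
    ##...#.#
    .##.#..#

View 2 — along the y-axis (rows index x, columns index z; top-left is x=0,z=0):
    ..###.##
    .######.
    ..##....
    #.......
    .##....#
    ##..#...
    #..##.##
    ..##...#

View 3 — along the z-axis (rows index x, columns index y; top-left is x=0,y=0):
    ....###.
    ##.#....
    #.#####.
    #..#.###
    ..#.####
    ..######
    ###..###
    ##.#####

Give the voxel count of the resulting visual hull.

69 voxels

full grid |V| = 512
  1. axis=0 (YZ plane), |mask|=35  ⇒  voxels=280
  2. axis=1 (XZ plane), |mask|=28  ⇒  voxels=123
  3. axis=2 (XY plane), |mask|=41  ⇒  voxels=69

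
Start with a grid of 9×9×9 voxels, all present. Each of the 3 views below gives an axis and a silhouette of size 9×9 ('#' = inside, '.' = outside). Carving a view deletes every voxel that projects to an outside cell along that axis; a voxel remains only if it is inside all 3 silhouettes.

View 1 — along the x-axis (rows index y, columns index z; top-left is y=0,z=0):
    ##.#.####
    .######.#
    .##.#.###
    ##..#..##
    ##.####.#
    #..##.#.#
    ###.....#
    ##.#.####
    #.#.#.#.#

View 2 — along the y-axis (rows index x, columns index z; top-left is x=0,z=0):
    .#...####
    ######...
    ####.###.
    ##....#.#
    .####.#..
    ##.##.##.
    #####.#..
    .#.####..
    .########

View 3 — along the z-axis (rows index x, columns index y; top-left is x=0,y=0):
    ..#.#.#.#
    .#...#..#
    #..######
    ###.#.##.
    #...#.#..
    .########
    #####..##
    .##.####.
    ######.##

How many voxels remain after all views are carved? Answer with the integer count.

|visual hull| = 206

before carving: 729 voxels (9×9×9)
after view 1 [x-axis, 53 of 81 cells solid] → remaining = 477
after view 2 [y-axis, 52 of 81 cells solid] → remaining = 308
after view 3 [z-axis, 52 of 81 cells solid] → remaining = 206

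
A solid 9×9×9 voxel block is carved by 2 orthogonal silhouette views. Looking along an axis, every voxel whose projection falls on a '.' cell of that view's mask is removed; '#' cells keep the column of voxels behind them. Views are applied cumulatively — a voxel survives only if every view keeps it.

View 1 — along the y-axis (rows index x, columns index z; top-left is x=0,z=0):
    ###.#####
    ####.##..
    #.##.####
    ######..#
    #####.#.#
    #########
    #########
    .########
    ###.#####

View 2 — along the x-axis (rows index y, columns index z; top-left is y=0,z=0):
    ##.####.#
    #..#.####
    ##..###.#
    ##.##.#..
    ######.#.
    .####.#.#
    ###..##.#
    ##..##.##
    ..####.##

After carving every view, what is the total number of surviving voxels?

full grid |V| = 729
  1. axis=1 (XZ plane), |mask|=69  ⇒  voxels=621
  2. axis=0 (YZ plane), |mask|=55  ⇒  voxels=423

|visual hull| = 423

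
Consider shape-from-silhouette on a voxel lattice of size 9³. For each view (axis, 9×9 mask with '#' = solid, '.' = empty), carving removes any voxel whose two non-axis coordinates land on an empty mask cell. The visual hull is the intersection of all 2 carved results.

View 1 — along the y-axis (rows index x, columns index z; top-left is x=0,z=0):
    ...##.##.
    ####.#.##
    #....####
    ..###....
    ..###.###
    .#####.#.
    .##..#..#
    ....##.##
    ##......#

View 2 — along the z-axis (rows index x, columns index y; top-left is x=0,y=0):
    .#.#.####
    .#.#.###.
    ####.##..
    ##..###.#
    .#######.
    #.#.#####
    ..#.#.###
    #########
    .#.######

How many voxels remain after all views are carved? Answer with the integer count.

before carving: 729 voxels (9×9×9)
after view 1 [y-axis, 42 of 81 cells solid] → remaining = 378
after view 2 [z-axis, 58 of 81 cells solid] → remaining = 268

remaining voxels: 268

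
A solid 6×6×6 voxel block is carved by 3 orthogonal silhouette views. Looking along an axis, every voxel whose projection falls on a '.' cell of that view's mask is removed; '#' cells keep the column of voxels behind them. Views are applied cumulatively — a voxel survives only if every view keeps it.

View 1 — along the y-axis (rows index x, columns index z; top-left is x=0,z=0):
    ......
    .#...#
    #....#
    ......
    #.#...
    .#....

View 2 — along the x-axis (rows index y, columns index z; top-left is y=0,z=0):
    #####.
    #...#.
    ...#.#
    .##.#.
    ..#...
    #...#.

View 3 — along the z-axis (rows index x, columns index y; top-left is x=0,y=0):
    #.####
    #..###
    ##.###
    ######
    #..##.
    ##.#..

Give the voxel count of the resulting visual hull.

before carving: 216 voxels (6×6×6)
step 1: project along y, AND mask (7/36) → |grid| = 42
step 2: project along x, AND mask (15/36) → |grid| = 15
step 3: project along z, AND mask (26/36) → |grid| = 11

11 voxels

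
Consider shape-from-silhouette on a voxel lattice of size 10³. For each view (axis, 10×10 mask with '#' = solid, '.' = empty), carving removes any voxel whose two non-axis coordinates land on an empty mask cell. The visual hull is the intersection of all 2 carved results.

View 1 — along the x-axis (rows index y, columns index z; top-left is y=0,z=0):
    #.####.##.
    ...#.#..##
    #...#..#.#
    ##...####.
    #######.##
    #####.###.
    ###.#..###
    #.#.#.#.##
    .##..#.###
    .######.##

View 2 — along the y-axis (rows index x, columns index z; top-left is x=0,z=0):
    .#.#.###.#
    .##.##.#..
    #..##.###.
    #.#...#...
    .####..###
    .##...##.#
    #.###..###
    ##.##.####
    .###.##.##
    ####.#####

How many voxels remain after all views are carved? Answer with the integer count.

before carving: 1000 voxels (10×10×10)
after view 1 [x-axis, 65 of 100 cells solid] → remaining = 650
after view 2 [y-axis, 63 of 100 cells solid] → remaining = 406

remaining voxels: 406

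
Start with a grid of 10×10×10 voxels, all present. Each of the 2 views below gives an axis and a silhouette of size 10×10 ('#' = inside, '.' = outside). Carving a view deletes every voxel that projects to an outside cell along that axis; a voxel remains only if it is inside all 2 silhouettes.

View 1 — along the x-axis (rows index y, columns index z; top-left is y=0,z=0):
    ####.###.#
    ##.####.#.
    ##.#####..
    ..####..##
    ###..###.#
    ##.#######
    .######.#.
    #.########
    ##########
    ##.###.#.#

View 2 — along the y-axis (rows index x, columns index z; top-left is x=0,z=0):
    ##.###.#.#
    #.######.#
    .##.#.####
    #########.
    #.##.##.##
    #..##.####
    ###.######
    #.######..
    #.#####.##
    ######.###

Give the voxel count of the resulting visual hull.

remaining voxels: 602

start: 10×10×10 = 1000 voxels
[1] x-view keeps 77 columns → grid now 770
[2] y-view keeps 78 columns → grid now 602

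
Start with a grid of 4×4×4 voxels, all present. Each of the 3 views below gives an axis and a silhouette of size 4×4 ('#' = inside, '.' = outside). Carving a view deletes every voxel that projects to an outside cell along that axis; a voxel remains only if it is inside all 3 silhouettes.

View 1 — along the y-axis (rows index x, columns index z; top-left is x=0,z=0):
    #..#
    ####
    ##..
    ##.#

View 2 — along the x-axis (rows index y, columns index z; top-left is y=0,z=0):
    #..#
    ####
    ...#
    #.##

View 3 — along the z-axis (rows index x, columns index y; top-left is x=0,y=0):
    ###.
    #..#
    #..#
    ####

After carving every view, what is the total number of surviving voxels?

remaining voxels: 20

initial block: 4^3 = 64
  1. axis=1 (XZ plane), |mask|=11  ⇒  voxels=44
  2. axis=0 (YZ plane), |mask|=10  ⇒  voxels=29
  3. axis=2 (XY plane), |mask|=11  ⇒  voxels=20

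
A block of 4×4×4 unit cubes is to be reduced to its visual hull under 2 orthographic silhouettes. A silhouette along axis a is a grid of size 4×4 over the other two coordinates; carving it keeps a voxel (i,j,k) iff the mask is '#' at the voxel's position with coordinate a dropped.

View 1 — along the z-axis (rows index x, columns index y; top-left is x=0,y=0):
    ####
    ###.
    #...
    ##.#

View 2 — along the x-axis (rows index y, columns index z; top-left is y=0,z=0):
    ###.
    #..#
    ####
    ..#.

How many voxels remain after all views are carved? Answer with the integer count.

remaining voxels: 28

start: 4×4×4 = 64 voxels
V1 z: intersect with XY mask (11 set) -- 44 left
V2 x: intersect with YZ mask (10 set) -- 28 left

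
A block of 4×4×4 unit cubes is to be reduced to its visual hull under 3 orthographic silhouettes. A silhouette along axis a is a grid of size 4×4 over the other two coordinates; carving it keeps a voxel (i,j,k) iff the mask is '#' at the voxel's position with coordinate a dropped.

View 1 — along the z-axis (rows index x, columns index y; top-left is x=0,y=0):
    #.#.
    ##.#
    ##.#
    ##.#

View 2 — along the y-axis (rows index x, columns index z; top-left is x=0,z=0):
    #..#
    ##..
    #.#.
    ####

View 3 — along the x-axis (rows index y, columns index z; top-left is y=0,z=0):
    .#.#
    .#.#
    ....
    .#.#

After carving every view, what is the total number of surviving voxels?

initial block: 4^3 = 64
step 1: project along z, AND mask (11/16) → |grid| = 44
step 2: project along y, AND mask (10/16) → |grid| = 28
step 3: project along x, AND mask (6/16) → |grid| = 10

10 voxels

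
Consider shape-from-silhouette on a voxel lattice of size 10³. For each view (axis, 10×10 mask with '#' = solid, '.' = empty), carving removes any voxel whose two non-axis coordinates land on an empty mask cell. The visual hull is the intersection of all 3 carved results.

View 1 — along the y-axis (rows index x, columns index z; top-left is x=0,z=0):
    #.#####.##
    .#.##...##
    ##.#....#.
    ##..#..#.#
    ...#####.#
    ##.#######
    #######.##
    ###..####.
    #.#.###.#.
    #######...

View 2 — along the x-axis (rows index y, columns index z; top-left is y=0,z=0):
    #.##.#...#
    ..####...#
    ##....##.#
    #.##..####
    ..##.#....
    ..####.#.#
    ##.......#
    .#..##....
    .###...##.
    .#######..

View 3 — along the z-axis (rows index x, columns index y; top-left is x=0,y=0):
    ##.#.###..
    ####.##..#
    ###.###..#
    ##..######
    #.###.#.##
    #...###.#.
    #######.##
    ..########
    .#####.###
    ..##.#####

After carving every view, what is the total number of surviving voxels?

|visual hull| = 224

before carving: 1000 voxels (10×10×10)
after view 1 [y-axis, 66 of 100 cells solid] → remaining = 660
after view 2 [x-axis, 49 of 100 cells solid] → remaining = 316
after view 3 [z-axis, 72 of 100 cells solid] → remaining = 224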